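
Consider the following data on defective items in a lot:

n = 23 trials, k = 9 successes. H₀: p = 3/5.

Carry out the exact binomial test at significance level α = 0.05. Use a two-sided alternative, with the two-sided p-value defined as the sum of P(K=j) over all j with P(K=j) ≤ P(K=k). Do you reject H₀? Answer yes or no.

reject H₀: no

Exact binomial: n=23, k=9, p₀=3/5=0.6000
P(X=j) = C(n,j)·p₀^j·(1−p₀)^(n−j); p = Σ P(X=j) over j with P(X=j) ≤ P(X=9)
p-value (two-sided) = 0.05390
At α=0.05: p ≥ α → fail to reject H₀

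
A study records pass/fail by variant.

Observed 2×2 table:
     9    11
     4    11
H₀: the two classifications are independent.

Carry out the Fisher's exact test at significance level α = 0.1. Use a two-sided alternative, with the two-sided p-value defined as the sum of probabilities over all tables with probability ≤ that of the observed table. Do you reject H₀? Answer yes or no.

reject H₀: no

Margins: r₁=20, r₂=15, c₁=13, c₂=22, n=35
p_obs = C(20,9)·C(15,4)/C(35,13); sum pmf over tables with pmf ≤ p_obs
p-value (two-sided) = 0.31202
At α=0.1: p ≥ α → fail to reject H₀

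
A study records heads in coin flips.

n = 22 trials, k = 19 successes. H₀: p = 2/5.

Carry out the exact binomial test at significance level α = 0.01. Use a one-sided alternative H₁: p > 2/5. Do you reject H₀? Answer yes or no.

Exact binomial: n=22, k=19, p₀=2/5=0.4000
P(X≥19) from Σ C(n,i)·p₀^i·(1−p₀)^(n−i)
p-value (one-sided, H₁ greater) = 0.00001
At α=0.01: p < α → reject H₀

reject H₀: yes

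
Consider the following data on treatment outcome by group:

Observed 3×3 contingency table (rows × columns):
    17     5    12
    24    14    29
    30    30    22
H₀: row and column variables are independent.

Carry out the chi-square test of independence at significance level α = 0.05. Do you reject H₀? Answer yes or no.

reject H₀: yes

Row totals [34, 67, 82], col totals [71, 49, 63], n=183
χ² = (17−13.19)²/13.19 + (5−9.10)²/9.10 + (12−11.70)²/11.70 + (24−25.99)²/25.99 + (14−17.94)²/17.94 + (29−23.07)²/23.07 + (30−31.81)²/31.81 + (30−21.96)²/21.96 + (22−28.23)²/28.23 = 9.9272
df = 4
p-value (upper-tail) = 0.04167
At α=0.05: p < α → reject H₀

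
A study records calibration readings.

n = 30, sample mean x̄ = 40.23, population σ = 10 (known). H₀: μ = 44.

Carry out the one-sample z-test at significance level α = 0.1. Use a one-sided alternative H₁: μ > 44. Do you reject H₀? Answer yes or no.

SE = σ/√n = 10/√30 = 1.8257
z = (x̄−μ₀)/SE = (40.23−44)/1.8257 = -2.0649
p-value (one-sided, H₁ greater) = 0.98053
At α=0.1: p ≥ α → fail to reject H₀

reject H₀: no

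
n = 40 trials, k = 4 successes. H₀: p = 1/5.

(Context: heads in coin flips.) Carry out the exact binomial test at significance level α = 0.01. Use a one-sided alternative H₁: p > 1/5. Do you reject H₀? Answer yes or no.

Exact binomial: n=40, k=4, p₀=1/5=0.2000
P(X≥4) from Σ C(n,i)·p₀^i·(1−p₀)^(n−i)
p-value (one-sided, H₁ greater) = 0.97154
At α=0.01: p ≥ α → fail to reject H₀

reject H₀: no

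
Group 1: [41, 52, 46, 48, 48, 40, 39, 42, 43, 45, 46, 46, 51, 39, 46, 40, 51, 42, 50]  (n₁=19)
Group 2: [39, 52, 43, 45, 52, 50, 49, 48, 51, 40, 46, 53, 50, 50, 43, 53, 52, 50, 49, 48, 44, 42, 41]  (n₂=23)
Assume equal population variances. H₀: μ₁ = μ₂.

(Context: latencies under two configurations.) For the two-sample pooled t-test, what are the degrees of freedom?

df = n₁ + n₂ − 2 = 19 + 23 − 2 = 40

degrees of freedom = 40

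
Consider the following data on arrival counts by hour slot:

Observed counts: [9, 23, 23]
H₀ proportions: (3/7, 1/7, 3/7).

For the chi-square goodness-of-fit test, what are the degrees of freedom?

degrees of freedom = 2

df = k − 1 = 3 − 1 = 2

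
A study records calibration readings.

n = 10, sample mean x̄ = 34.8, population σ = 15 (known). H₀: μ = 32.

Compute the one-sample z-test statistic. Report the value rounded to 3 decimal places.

SE = σ/√n = 15/√10 = 4.7434
z = (x̄−μ₀)/SE = (34.8−32)/4.7434 = 0.5903

test statistic = 0.590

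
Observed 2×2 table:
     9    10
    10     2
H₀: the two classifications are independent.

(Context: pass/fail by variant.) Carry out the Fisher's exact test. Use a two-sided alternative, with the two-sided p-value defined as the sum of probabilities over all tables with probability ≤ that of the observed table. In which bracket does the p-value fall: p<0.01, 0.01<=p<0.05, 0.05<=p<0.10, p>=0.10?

p-value bracket: 0.05<=p<0.10

Margins: r₁=19, r₂=12, c₁=19, c₂=12, n=31
p_obs = C(19,9)·C(12,10)/C(31,19); sum pmf over tables with pmf ≤ p_obs
p-value (two-sided) = 0.06518
→ bracket: 0.05<=p<0.10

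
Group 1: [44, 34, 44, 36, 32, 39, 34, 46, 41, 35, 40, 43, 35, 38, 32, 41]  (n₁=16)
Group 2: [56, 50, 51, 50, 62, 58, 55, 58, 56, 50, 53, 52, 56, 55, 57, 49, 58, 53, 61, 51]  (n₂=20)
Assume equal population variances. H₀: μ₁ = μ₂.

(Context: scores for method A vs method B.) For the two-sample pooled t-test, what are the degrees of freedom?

degrees of freedom = 34

df = n₁ + n₂ − 2 = 16 + 20 − 2 = 34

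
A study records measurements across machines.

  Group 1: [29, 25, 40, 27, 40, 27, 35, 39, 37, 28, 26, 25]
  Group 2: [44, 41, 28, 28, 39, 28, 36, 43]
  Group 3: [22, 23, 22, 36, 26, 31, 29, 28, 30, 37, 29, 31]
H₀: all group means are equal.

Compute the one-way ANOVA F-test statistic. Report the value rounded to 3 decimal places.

test statistic = 3.544

Group means [31.50, 35.88, 28.67], grand mean 31.531
SSB = Σnᵢ(x̄ᵢ−x̄)² = 249.427; SSW = ΣΣ(x−x̄ᵢ)² = 1020.542
MSB = 249.427/2 = 124.7135; MSW = 1020.542/29 = 35.1911
F = MSB/MSW = 3.5439
df = (2, 29)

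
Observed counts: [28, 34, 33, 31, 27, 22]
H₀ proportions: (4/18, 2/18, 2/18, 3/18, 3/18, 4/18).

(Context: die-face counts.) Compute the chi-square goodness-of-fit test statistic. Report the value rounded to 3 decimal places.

n = 175; E_i = n·p_i = [38.89, 19.44, 19.44, 29.17, 29.17, 38.89]
χ² = (28−38.89)²/38.89 + (34−19.44)²/19.44 + (33−19.44)²/19.44 + (31−29.17)²/29.17 + (27−29.17)²/29.17 + (22−38.89)²/38.89 = 31.0057
df = 5

test statistic = 31.006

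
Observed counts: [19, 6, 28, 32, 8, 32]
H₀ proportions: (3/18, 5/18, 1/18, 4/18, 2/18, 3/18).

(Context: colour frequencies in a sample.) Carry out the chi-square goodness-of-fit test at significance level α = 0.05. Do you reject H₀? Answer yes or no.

reject H₀: yes

n = 125; E_i = n·p_i = [20.83, 34.72, 6.94, 27.78, 13.89, 20.83]
χ² = (19−20.83)²/20.83 + (6−34.72)²/34.72 + (28−6.94)²/6.94 + (32−27.78)²/27.78 + (8−13.89)²/13.89 + (32−20.83)²/20.83 = 96.8848
df = 5
p-value (upper-tail) = 0.00000
At α=0.05: p < α → reject H₀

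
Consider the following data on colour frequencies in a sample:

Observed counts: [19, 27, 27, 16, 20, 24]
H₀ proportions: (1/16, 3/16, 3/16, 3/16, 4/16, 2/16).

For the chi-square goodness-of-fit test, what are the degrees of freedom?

degrees of freedom = 5

df = k − 1 = 6 − 1 = 5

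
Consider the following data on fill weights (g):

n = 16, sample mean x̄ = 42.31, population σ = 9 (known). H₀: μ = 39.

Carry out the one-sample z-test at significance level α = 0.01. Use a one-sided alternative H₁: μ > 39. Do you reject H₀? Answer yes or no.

reject H₀: no

SE = σ/√n = 9/√16 = 2.2500
z = (x̄−μ₀)/SE = (42.31−39)/2.2500 = 1.4711
p-value (one-sided, H₁ greater) = 0.07063
At α=0.01: p ≥ α → fail to reject H₀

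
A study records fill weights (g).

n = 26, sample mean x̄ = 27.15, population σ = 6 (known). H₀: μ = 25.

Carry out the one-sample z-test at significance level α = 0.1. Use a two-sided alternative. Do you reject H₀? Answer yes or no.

SE = σ/√n = 6/√26 = 1.1767
z = (x̄−μ₀)/SE = (27.15−25)/1.1767 = 1.8271
p-value (two-sided) = 0.06768
At α=0.1: p < α → reject H₀

reject H₀: yes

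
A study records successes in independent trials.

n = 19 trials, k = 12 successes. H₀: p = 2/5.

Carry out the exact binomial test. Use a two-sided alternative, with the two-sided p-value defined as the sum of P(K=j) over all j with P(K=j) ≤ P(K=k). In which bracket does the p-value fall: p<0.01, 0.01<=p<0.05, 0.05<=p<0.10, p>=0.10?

Exact binomial: n=19, k=12, p₀=2/5=0.4000
P(X=j) = C(n,j)·p₀^j·(1−p₀)^(n−j); p = Σ P(X=j) over j with P(X=j) ≤ P(X=12)
p-value (two-sided) = 0.05819
→ bracket: 0.05<=p<0.10

p-value bracket: 0.05<=p<0.10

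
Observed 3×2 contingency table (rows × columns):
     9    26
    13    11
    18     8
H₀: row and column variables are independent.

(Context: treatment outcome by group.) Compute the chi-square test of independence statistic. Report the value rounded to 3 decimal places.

Row totals [35, 24, 26], col totals [40, 45], n=85
χ² = (9−16.47)²/16.47 + (26−18.53)²/18.53 + (13−11.29)²/11.29 + (11−12.71)²/12.71 + (18−12.24)²/12.24 + (8−13.76)²/13.76 = 12.0174
df = 2

test statistic = 12.017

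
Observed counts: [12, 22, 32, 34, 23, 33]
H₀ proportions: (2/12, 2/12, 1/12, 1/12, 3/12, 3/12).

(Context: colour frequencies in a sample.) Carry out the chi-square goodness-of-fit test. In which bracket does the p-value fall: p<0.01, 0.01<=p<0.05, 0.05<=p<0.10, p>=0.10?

p-value bracket: p<0.01

n = 156; E_i = n·p_i = [26.00, 26.00, 13.00, 13.00, 39.00, 39.00]
χ² = (12−26.00)²/26.00 + (22−26.00)²/26.00 + (32−13.00)²/13.00 + (34−13.00)²/13.00 + (23−39.00)²/39.00 + (33−39.00)²/39.00 = 77.3333
df = 5
p-value (upper-tail) = 0.00000
→ bracket: p<0.01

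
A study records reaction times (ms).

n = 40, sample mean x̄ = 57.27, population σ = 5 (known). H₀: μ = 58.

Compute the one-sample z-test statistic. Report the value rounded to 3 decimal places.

test statistic = -0.923

SE = σ/√n = 5/√40 = 0.7906
z = (x̄−μ₀)/SE = (57.27−58)/0.7906 = -0.9234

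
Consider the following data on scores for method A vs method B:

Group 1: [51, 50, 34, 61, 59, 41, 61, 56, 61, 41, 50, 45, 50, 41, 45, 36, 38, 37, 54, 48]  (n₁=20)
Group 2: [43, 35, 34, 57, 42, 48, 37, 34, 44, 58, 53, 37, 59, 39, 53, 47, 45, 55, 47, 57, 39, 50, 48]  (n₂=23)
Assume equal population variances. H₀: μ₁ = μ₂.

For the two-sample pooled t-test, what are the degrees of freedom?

degrees of freedom = 41

df = n₁ + n₂ − 2 = 20 + 23 − 2 = 41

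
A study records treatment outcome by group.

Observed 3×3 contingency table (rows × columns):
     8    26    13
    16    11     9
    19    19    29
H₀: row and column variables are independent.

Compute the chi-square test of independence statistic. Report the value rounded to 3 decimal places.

Row totals [47, 36, 67], col totals [43, 56, 51], n=150
χ² = (8−13.47)²/13.47 + (26−17.55)²/17.55 + (13−15.98)²/15.98 + (16−10.32)²/10.32 + (11−13.44)²/13.44 + (9−12.24)²/12.24 + (19−19.21)²/19.21 + (19−25.01)²/25.01 + (29−22.78)²/22.78 = 14.4247
df = 4

test statistic = 14.425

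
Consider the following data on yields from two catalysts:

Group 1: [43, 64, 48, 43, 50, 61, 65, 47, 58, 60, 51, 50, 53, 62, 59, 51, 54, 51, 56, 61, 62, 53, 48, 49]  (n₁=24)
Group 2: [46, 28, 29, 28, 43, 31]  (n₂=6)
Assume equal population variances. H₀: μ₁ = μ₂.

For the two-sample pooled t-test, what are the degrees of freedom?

degrees of freedom = 28

df = n₁ + n₂ − 2 = 24 + 6 − 2 = 28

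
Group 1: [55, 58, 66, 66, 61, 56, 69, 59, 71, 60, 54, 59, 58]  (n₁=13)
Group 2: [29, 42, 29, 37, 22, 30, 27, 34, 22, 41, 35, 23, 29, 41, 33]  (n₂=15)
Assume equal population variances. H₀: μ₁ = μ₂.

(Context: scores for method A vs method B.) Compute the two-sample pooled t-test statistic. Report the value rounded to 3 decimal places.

test statistic = 12.563

x̄₁=60.923, s₁=5.408, n₁=13
x̄₂=31.600, s₂=6.738, n₂=15
s_p² = [12·5.408² + 14·6.738²]/26 = 37.9432
SE = √(s_p²·(1/13+1/15)) = 2.3341
t = (60.923−31.600)/2.3341 = 12.5626
df = 26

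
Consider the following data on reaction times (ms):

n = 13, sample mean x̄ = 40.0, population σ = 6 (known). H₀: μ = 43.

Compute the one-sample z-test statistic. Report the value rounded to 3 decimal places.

SE = σ/√n = 6/√13 = 1.6641
z = (x̄−μ₀)/SE = (40.0−43)/1.6641 = -1.8028

test statistic = -1.803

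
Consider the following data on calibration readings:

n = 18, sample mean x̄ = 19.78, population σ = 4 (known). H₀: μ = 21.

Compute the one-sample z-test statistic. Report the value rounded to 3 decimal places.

SE = σ/√n = 4/√18 = 0.9428
z = (x̄−μ₀)/SE = (19.78−21)/0.9428 = -1.2940

test statistic = -1.294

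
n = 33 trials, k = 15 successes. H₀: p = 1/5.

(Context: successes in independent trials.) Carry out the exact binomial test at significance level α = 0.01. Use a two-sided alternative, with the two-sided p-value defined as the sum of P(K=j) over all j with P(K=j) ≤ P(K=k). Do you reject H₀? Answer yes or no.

Exact binomial: n=33, k=15, p₀=1/5=0.2000
P(X=j) = C(n,j)·p₀^j·(1−p₀)^(n−j); p = Σ P(X=j) over j with P(X=j) ≤ P(X=15)
p-value (two-sided) = 0.00084
At α=0.01: p < α → reject H₀

reject H₀: yes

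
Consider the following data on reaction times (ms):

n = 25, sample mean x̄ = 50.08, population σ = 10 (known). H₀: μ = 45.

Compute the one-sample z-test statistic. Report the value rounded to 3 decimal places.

SE = σ/√n = 10/√25 = 2.0000
z = (x̄−μ₀)/SE = (50.08−45)/2.0000 = 2.5400

test statistic = 2.540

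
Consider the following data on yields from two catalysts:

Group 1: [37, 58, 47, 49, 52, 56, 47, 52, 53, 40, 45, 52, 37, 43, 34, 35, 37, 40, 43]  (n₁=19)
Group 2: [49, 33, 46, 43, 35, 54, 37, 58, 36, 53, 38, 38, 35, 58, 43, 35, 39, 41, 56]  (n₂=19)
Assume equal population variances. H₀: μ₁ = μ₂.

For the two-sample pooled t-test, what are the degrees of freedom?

degrees of freedom = 36

df = n₁ + n₂ − 2 = 19 + 19 − 2 = 36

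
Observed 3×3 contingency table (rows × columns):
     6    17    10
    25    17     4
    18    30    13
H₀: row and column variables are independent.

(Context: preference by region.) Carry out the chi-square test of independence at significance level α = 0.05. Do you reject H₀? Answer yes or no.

reject H₀: yes

Row totals [33, 46, 61], col totals [49, 64, 27], n=140
χ² = (6−11.55)²/11.55 + (17−15.09)²/15.09 + (10−6.36)²/6.36 + (25−16.10)²/16.10 + (17−21.03)²/21.03 + (4−8.87)²/8.87 + (18−21.35)²/21.35 + (30−27.89)²/27.89 + (13−11.76)²/11.76 = 14.1691
df = 4
p-value (upper-tail) = 0.00677
At α=0.05: p < α → reject H₀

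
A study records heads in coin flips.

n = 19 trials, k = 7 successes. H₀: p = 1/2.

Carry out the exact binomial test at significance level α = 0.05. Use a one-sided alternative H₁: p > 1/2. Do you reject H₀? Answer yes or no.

Exact binomial: n=19, k=7, p₀=1/2=0.5000
P(X≥7) from Σ C(n,i)·p₀^i·(1−p₀)^(n−i)
p-value (one-sided, H₁ greater) = 0.91647
At α=0.05: p ≥ α → fail to reject H₀

reject H₀: no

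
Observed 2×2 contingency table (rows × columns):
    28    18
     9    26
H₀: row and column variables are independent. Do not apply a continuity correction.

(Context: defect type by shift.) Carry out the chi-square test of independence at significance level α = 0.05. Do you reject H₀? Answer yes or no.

reject H₀: yes

Row totals [46, 35], col totals [37, 44], n=81
χ² = (28−21.01)²/21.01 + (18−24.99)²/24.99 + (9−15.99)²/15.99 + (26−19.01)²/19.01 = 9.9001
df = 1
p-value (upper-tail) = 0.00165
At α=0.05: p < α → reject H₀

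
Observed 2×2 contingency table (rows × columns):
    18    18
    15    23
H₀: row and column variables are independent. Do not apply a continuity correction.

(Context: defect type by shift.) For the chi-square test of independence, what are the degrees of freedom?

degrees of freedom = 1

df = (r−1)(c−1) = (2−1)·(2−1) = 1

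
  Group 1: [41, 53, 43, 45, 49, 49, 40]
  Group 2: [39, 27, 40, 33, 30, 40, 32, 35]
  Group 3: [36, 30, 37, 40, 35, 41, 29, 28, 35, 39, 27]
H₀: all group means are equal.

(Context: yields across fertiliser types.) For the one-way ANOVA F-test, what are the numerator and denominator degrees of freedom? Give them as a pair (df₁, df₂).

degrees of freedom = [2, 23]

k = 3 groups, N = 26 total
df = (k−1, N−k) = (3−1, 26−3) = (2, 23)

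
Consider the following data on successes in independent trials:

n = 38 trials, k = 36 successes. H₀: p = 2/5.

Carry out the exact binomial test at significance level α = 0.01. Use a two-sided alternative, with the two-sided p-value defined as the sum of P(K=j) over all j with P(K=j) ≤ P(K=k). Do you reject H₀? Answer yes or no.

Exact binomial: n=38, k=36, p₀=2/5=0.4000
P(X=j) = C(n,j)·p₀^j·(1−p₀)^(n−j); p = Σ P(X=j) over j with P(X=j) ≤ P(X=36)
p-value (two-sided) = 0.00000
At α=0.01: p < α → reject H₀

reject H₀: yes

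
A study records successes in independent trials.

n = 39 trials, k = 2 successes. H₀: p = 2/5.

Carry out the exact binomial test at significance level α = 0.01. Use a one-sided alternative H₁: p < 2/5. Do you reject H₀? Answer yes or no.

reject H₀: yes

Exact binomial: n=39, k=2, p₀=2/5=0.4000
P(X≤2) from Σ C(n,i)·p₀^i·(1−p₀)^(n−i)
p-value (one-sided, H₁ less) = 0.00000
At α=0.01: p < α → reject H₀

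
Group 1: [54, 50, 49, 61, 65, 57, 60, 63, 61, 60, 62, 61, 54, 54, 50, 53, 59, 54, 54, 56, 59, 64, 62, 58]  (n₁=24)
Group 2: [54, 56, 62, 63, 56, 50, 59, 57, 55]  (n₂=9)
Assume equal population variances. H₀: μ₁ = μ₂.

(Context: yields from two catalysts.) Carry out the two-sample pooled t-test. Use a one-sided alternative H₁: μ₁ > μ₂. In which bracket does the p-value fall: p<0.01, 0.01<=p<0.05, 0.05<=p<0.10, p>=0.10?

p-value bracket: p>=0.10

x̄₁=57.500, s₁=4.625, n₁=24
x̄₂=56.889, s₂=4.014, n₂=9
s_p² = [23·4.625² + 8·4.014²]/31 = 20.0287
SE = √(s_p²·(1/24+1/9)) = 1.7493
t = (57.500−56.889)/1.7493 = 0.3494
df = 31
p-value (one-sided, H₁ greater) = 0.36459
→ bracket: p>=0.10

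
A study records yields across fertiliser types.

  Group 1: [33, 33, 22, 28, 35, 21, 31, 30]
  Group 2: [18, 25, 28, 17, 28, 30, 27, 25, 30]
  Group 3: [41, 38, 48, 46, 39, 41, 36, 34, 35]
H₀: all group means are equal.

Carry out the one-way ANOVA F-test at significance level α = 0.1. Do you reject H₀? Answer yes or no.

reject H₀: yes

Group means [29.12, 25.33, 39.78], grand mean 31.500
SSB = Σnᵢ(x̄ᵢ−x̄)² = 1004.069; SSW = ΣΣ(x−x̄ᵢ)² = 554.431
MSB = 1004.069/2 = 502.0347; MSW = 554.431/23 = 24.1057
F = MSB/MSW = 20.8264
df = (2, 23)
p-value (upper-tail) = 0.00001
At α=0.1: p < α → reject H₀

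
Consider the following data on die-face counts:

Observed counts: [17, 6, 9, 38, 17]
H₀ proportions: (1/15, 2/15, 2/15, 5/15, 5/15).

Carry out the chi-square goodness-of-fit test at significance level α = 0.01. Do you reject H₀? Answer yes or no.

reject H₀: yes

n = 87; E_i = n·p_i = [5.80, 11.60, 11.60, 29.00, 29.00]
χ² = (17−5.80)²/5.80 + (6−11.60)²/11.60 + (9−11.60)²/11.60 + (38−29.00)²/29.00 + (17−29.00)²/29.00 = 32.6724
df = 4
p-value (upper-tail) = 0.00000
At α=0.01: p < α → reject H₀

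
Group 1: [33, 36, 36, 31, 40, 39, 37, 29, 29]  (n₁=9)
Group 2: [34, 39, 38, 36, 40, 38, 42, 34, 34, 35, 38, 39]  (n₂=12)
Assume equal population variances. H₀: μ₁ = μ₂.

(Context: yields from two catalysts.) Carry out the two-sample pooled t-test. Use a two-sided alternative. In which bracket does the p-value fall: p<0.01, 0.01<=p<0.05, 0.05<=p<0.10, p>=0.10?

p-value bracket: 0.05<=p<0.10

x̄₁=34.444, s₁=4.126, n₁=9
x̄₂=37.250, s₂=2.633, n₂=12
s_p² = [8·4.126² + 11·2.633²]/19 = 11.1827
SE = √(s_p²·(1/9+1/12)) = 1.4746
t = (34.444−37.250)/1.4746 = -1.9026
df = 19
p-value (two-sided) = 0.07236
→ bracket: 0.05<=p<0.10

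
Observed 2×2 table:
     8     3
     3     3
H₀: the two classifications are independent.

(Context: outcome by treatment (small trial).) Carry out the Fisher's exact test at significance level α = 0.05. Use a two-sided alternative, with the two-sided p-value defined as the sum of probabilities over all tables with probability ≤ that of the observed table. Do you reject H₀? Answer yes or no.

reject H₀: no

Margins: r₁=11, r₂=6, c₁=11, c₂=6, n=17
p_obs = C(11,8)·C(6,3)/C(17,11); sum pmf over tables with pmf ≤ p_obs
p-value (two-sided) = 0.60003
At α=0.05: p ≥ α → fail to reject H₀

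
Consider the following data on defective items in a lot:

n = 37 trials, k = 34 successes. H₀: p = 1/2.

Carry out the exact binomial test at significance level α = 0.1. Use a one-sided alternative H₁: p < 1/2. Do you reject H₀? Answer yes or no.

Exact binomial: n=37, k=34, p₀=1/2=0.5000
P(X≤34) from Σ C(n,i)·p₀^i·(1−p₀)^(n−i)
p-value (one-sided, H₁ less) = 1.00000
At α=0.1: p ≥ α → fail to reject H₀

reject H₀: no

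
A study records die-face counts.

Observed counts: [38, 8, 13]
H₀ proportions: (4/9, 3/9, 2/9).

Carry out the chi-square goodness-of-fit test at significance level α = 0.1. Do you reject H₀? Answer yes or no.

n = 59; E_i = n·p_i = [26.22, 19.67, 13.11]
χ² = (38−26.22)²/26.22 + (8−19.67)²/19.67 + (13−13.11)²/13.11 = 12.2119
df = 2
p-value (upper-tail) = 0.00223
At α=0.1: p < α → reject H₀

reject H₀: yes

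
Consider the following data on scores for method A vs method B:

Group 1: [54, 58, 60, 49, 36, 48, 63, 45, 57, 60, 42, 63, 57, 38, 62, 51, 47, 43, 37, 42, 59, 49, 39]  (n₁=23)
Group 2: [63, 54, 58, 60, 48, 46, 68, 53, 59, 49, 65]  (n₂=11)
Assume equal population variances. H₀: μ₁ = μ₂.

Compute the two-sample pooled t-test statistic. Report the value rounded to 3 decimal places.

x̄₁=50.391, s₁=9.009, n₁=23
x̄₂=56.636, s₂=7.243, n₂=11
s_p² = [22·9.009² + 10·7.243²]/32 = 72.1882
SE = √(s_p²·(1/23+1/11)) = 3.1147
t = (50.391−56.636)/3.1147 = -2.0050
df = 32

test statistic = -2.005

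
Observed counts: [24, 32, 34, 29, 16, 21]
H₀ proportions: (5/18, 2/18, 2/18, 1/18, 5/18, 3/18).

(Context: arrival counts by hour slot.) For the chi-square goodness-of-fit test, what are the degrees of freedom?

degrees of freedom = 5

df = k − 1 = 6 − 1 = 5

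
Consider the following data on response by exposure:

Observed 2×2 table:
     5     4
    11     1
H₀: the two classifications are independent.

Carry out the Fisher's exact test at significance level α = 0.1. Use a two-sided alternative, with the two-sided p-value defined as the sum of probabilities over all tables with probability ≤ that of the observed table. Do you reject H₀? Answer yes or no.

Margins: r₁=9, r₂=12, c₁=16, c₂=5, n=21
p_obs = C(9,5)·C(12,11)/C(21,16); sum pmf over tables with pmf ≤ p_obs
p-value (two-sided) = 0.11942
At α=0.1: p ≥ α → fail to reject H₀

reject H₀: no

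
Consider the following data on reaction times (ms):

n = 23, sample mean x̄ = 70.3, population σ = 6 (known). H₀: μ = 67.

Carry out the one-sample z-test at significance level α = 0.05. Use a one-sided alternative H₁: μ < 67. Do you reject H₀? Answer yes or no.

reject H₀: no

SE = σ/√n = 6/√23 = 1.2511
z = (x̄−μ₀)/SE = (70.3−67)/1.2511 = 2.6377
p-value (one-sided, H₁ less) = 0.99583
At α=0.05: p ≥ α → fail to reject H₀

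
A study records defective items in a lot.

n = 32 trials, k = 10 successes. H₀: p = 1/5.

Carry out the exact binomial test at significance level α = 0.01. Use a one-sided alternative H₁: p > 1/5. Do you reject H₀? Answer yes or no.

reject H₀: no

Exact binomial: n=32, k=10, p₀=1/5=0.2000
P(X≥10) from Σ C(n,i)·p₀^i·(1−p₀)^(n−i)
p-value (one-sided, H₁ greater) = 0.08983
At α=0.01: p ≥ α → fail to reject H₀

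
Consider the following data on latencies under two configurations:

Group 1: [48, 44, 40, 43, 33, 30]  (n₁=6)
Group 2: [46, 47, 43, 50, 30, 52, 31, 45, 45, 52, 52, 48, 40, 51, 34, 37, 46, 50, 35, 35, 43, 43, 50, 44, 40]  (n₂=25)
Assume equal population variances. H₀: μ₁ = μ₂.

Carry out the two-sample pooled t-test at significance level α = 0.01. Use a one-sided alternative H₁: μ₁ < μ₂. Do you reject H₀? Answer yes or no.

x̄₁=39.667, s₁=6.890, n₁=6
x̄₂=43.560, s₂=6.740, n₂=25
s_p² = [5·6.890² + 24·6.740²]/29 = 45.7756
SE = √(s_p²·(1/6+1/25)) = 3.0758
t = (39.667−43.560)/3.0758 = -1.2658
df = 29
p-value (one-sided, H₁ less) = 0.10783
At α=0.01: p ≥ α → fail to reject H₀

reject H₀: no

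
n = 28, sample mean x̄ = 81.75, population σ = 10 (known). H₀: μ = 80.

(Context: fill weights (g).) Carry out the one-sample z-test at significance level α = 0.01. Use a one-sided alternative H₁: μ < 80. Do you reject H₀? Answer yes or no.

reject H₀: no

SE = σ/√n = 10/√28 = 1.8898
z = (x̄−μ₀)/SE = (81.75−80)/1.8898 = 0.9260
p-value (one-sided, H₁ less) = 0.82278
At α=0.01: p ≥ α → fail to reject H₀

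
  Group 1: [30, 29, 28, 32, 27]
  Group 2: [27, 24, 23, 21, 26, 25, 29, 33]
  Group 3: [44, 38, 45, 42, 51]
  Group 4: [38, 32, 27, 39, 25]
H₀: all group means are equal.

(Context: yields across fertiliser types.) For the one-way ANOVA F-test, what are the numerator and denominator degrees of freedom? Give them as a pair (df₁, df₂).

degrees of freedom = [3, 19]

k = 4 groups, N = 23 total
df = (k−1, N−k) = (4−1, 23−4) = (3, 19)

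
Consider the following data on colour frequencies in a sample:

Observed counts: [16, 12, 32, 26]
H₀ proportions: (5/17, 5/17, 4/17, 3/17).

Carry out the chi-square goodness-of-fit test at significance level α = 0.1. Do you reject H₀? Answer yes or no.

n = 86; E_i = n·p_i = [25.29, 25.29, 20.24, 15.18]
χ² = (16−25.29)²/25.29 + (12−25.29)²/25.29 + (32−20.24)²/20.24 + (26−15.18)²/15.18 = 24.9612
df = 3
p-value (upper-tail) = 0.00002
At α=0.1: p < α → reject H₀

reject H₀: yes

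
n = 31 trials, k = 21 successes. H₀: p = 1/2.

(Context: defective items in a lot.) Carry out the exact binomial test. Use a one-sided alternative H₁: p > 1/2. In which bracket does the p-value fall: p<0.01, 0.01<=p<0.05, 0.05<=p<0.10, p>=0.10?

Exact binomial: n=31, k=21, p₀=1/2=0.5000
P(X≥21) from Σ C(n,i)·p₀^i·(1−p₀)^(n−i)
p-value (one-sided, H₁ greater) = 0.03538
→ bracket: 0.01<=p<0.05

p-value bracket: 0.01<=p<0.05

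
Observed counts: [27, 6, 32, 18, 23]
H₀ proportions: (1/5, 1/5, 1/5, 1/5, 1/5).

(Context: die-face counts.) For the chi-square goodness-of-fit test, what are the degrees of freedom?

df = k − 1 = 5 − 1 = 4

degrees of freedom = 4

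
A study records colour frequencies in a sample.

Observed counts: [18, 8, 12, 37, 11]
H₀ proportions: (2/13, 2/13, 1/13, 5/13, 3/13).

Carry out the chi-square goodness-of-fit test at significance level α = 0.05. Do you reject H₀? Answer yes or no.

reject H₀: yes

n = 86; E_i = n·p_i = [13.23, 13.23, 6.62, 33.08, 19.85]
χ² = (18−13.23)²/13.23 + (8−13.23)²/13.23 + (12−6.62)²/6.62 + (37−33.08)²/33.08 + (11−19.85)²/19.85 = 12.5783
df = 4
p-value (upper-tail) = 0.01353
At α=0.05: p < α → reject H₀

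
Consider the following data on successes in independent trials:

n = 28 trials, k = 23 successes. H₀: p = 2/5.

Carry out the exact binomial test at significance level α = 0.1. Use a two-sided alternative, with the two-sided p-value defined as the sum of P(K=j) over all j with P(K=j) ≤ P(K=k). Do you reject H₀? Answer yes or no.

Exact binomial: n=28, k=23, p₀=2/5=0.4000
P(X=j) = C(n,j)·p₀^j·(1−p₀)^(n−j); p = Σ P(X=j) over j with P(X=j) ≤ P(X=23)
p-value (two-sided) = 0.00001
At α=0.1: p < α → reject H₀

reject H₀: yes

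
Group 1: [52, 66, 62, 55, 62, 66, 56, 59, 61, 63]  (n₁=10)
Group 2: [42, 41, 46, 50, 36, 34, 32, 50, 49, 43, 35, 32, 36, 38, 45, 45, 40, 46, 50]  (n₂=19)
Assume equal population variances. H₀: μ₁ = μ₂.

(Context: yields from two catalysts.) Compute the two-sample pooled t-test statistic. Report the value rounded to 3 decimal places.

test statistic = 8.301

x̄₁=60.200, s₁=4.662, n₁=10
x̄₂=41.579, s₂=6.212, n₂=19
s_p² = [9·4.662² + 18·6.212²]/27 = 32.9715
SE = √(s_p²·(1/10+1/19)) = 2.2433
t = (60.200−41.579)/2.2433 = 8.3007
df = 27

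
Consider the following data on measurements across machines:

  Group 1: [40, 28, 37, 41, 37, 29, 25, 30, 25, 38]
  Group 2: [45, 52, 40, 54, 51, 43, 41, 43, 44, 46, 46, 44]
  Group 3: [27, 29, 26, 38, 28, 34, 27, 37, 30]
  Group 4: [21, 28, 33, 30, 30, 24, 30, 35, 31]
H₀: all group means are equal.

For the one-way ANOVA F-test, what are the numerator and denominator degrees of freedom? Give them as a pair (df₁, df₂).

k = 4 groups, N = 40 total
df = (k−1, N−k) = (4−1, 40−4) = (3, 36)

degrees of freedom = [3, 36]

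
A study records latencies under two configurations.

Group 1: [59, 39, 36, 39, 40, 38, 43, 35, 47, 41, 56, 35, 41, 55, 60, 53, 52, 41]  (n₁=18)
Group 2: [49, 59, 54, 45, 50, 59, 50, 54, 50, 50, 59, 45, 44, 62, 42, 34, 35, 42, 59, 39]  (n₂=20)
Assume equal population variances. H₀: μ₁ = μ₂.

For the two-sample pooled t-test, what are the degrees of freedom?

df = n₁ + n₂ − 2 = 18 + 20 − 2 = 36

degrees of freedom = 36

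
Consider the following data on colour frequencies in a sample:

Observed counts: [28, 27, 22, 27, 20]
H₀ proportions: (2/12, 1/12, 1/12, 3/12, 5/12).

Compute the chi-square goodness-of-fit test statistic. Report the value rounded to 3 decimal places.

n = 124; E_i = n·p_i = [20.67, 10.33, 10.33, 31.00, 51.67]
χ² = (28−20.67)²/20.67 + (27−10.33)²/10.33 + (22−10.33)²/10.33 + (27−31.00)²/31.00 + (20−51.67)²/51.67 = 62.5806
df = 4

test statistic = 62.581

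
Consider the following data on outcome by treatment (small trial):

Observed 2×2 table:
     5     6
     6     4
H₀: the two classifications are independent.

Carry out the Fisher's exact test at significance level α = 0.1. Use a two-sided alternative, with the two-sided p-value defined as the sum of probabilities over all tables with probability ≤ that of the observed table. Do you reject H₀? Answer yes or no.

Margins: r₁=11, r₂=10, c₁=11, c₂=10, n=21
p_obs = C(11,5)·C(10,6)/C(21,11); sum pmf over tables with pmf ≤ p_obs
p-value (two-sided) = 0.66992
At α=0.1: p ≥ α → fail to reject H₀

reject H₀: no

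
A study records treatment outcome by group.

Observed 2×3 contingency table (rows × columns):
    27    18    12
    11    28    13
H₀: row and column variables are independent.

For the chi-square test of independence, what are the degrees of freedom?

df = (r−1)(c−1) = (2−1)·(3−1) = 2

degrees of freedom = 2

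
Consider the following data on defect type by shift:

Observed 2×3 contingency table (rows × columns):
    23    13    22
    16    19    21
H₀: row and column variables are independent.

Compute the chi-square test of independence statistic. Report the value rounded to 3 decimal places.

test statistic = 2.370

Row totals [58, 56], col totals [39, 32, 43], n=114
χ² = (23−19.84)²/19.84 + (13−16.28)²/16.28 + (22−21.88)²/21.88 + (16−19.16)²/19.16 + (19−15.72)²/15.72 + (21−21.12)²/21.12 = 2.3703
df = 2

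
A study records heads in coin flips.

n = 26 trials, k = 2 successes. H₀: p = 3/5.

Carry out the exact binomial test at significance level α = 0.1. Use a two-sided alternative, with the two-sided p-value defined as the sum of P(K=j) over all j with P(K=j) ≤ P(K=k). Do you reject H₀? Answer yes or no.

Exact binomial: n=26, k=2, p₀=3/5=0.6000
P(X=j) = C(n,j)·p₀^j·(1−p₀)^(n−j); p = Σ P(X=j) over j with P(X=j) ≤ P(X=2)
p-value (two-sided) = 0.00000
At α=0.1: p < α → reject H₀

reject H₀: yes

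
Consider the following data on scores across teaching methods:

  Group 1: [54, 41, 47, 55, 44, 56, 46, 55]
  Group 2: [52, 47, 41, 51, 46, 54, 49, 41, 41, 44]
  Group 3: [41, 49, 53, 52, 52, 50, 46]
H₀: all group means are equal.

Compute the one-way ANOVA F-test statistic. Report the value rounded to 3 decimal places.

Group means [49.75, 46.60, 49.00], grand mean 48.280
SSB = Σnᵢ(x̄ᵢ−x̄)² = 49.140; SSW = ΣΣ(x−x̄ᵢ)² = 561.900
MSB = 49.140/2 = 24.5700; MSW = 561.900/22 = 25.5409
F = MSB/MSW = 0.9620
df = (2, 22)

test statistic = 0.962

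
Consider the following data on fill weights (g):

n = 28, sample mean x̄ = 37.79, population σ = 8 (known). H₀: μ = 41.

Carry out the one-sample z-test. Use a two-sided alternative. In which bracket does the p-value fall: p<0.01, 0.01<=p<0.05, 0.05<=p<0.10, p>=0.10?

SE = σ/√n = 8/√28 = 1.5119
z = (x̄−μ₀)/SE = (37.79−41)/1.5119 = -2.1232
p-value (two-sided) = 0.03374
→ bracket: 0.01<=p<0.05

p-value bracket: 0.01<=p<0.05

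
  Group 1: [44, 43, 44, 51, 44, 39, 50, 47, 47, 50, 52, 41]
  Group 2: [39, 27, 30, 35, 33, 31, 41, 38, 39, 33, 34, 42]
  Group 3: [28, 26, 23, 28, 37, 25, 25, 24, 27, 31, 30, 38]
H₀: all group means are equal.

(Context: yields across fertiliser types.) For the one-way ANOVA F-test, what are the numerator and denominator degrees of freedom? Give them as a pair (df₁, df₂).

degrees of freedom = [2, 33]

k = 3 groups, N = 36 total
df = (k−1, N−k) = (3−1, 36−3) = (2, 33)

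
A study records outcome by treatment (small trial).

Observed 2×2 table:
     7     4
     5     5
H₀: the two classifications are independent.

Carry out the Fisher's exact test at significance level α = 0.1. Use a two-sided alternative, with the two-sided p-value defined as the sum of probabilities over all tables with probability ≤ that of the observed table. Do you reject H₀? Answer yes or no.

Margins: r₁=11, r₂=10, c₁=12, c₂=9, n=21
p_obs = C(11,7)·C(10,5)/C(21,12); sum pmf over tables with pmf ≤ p_obs
p-value (two-sided) = 0.66992
At α=0.1: p ≥ α → fail to reject H₀

reject H₀: no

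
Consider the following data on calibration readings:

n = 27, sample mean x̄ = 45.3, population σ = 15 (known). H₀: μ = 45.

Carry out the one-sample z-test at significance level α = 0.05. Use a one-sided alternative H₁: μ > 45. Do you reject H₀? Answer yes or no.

SE = σ/√n = 15/√27 = 2.8868
z = (x̄−μ₀)/SE = (45.3−45)/2.8868 = 0.1039
p-value (one-sided, H₁ greater) = 0.45862
At α=0.05: p ≥ α → fail to reject H₀

reject H₀: no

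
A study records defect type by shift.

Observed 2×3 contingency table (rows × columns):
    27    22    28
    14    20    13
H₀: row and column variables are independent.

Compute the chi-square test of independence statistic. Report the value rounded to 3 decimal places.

Row totals [77, 47], col totals [41, 42, 41], n=124
χ² = (27−25.46)²/25.46 + (22−26.08)²/26.08 + (28−25.46)²/25.46 + (14−15.54)²/15.54 + (20−15.92)²/15.92 + (13−15.54)²/15.54 = 2.5991
df = 2

test statistic = 2.599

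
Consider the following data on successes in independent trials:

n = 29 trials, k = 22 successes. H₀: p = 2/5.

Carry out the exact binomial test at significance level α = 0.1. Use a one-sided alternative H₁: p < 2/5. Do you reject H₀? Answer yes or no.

Exact binomial: n=29, k=22, p₀=2/5=0.4000
P(X≤22) from Σ C(n,i)·p₀^i·(1−p₀)^(n−i)
p-value (one-sided, H₁ less) = 0.99998
At α=0.1: p ≥ α → fail to reject H₀

reject H₀: no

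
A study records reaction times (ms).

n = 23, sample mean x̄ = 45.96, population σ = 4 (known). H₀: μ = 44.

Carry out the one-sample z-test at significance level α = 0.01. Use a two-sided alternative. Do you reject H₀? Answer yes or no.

SE = σ/√n = 4/√23 = 0.8341
z = (x̄−μ₀)/SE = (45.96−44)/0.8341 = 2.3500
p-value (two-sided) = 0.01878
At α=0.01: p ≥ α → fail to reject H₀

reject H₀: no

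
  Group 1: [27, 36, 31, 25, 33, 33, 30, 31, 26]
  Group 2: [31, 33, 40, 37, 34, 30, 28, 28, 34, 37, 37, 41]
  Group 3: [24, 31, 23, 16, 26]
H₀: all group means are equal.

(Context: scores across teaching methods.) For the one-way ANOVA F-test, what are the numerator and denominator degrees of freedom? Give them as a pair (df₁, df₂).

k = 3 groups, N = 26 total
df = (k−1, N−k) = (3−1, 26−3) = (2, 23)

degrees of freedom = [2, 23]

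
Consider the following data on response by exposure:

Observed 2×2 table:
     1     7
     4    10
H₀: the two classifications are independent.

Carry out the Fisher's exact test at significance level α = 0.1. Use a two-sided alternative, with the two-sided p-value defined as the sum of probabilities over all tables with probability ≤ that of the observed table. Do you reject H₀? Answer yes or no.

Margins: r₁=8, r₂=14, c₁=5, c₂=17, n=22
p_obs = C(8,1)·C(14,4)/C(22,5); sum pmf over tables with pmf ≤ p_obs
p-value (two-sided) = 0.61297
At α=0.1: p ≥ α → fail to reject H₀

reject H₀: no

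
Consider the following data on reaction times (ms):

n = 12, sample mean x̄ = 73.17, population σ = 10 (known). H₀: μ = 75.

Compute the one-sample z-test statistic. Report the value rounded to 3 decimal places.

test statistic = -0.634

SE = σ/√n = 10/√12 = 2.8868
z = (x̄−μ₀)/SE = (73.17−75)/2.8868 = -0.6339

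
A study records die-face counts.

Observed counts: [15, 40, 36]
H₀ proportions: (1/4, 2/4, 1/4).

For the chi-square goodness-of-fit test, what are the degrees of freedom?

df = k − 1 = 3 − 1 = 2

degrees of freedom = 2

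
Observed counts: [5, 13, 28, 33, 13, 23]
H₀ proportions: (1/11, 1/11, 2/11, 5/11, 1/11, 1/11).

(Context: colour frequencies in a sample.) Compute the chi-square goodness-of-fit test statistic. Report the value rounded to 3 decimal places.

n = 115; E_i = n·p_i = [10.45, 10.45, 20.91, 52.27, 10.45, 10.45]
χ² = (5−10.45)²/10.45 + (13−10.45)²/10.45 + (28−20.91)²/20.91 + (33−52.27)²/52.27 + (13−10.45)²/10.45 + (23−10.45)²/10.45 = 28.6504
df = 5

test statistic = 28.650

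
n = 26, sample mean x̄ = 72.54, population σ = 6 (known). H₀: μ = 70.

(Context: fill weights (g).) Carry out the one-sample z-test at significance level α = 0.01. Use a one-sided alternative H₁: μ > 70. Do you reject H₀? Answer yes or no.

reject H₀: no

SE = σ/√n = 6/√26 = 1.1767
z = (x̄−μ₀)/SE = (72.54−70)/1.1767 = 2.1586
p-value (one-sided, H₁ greater) = 0.01544
At α=0.01: p ≥ α → fail to reject H₀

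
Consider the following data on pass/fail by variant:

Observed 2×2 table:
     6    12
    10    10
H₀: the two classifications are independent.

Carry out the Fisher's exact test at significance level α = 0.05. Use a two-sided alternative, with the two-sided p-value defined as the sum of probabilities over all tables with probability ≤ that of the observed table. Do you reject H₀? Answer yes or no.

Margins: r₁=18, r₂=20, c₁=16, c₂=22, n=38
p_obs = C(18,6)·C(20,10)/C(38,16); sum pmf over tables with pmf ≤ p_obs
p-value (two-sided) = 0.34234
At α=0.05: p ≥ α → fail to reject H₀

reject H₀: no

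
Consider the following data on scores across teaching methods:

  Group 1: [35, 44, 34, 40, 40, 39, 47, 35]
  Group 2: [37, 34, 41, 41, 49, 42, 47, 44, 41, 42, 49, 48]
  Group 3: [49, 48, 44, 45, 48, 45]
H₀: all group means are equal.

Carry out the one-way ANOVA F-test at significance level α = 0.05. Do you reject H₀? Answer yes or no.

Group means [39.25, 42.92, 46.50], grand mean 42.615
SSB = Σnᵢ(x̄ᵢ−x̄)² = 182.237; SSW = ΣΣ(x−x̄ᵢ)² = 413.917
MSB = 182.237/2 = 91.1186; MSW = 413.917/23 = 17.9964
F = MSB/MSW = 5.0632
df = (2, 23)
p-value (upper-tail) = 0.01506
At α=0.05: p < α → reject H₀

reject H₀: yes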